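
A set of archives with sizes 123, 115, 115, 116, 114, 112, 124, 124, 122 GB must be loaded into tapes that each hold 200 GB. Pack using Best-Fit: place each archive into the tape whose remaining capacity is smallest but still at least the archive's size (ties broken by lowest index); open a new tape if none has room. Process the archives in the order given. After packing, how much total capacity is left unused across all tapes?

123 GB → tape 1 (remaining 77 GB)
115 GB → tape 2 (remaining 85 GB)
115 GB → tape 3 (remaining 85 GB)
116 GB → tape 4 (remaining 84 GB)
114 GB → tape 5 (remaining 86 GB)
112 GB → tape 6 (remaining 88 GB)
124 GB → tape 7 (remaining 76 GB)
124 GB → tape 8 (remaining 76 GB)
122 GB → tape 9 (remaining 78 GB)
9 tapes × 200 GB = 1800 GB; used 1065 GB; unused 735 GB.

735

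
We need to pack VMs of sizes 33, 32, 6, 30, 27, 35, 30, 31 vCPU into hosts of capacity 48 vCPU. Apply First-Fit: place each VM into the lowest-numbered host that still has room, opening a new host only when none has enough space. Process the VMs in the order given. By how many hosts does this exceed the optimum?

First-Fit: [33,6] [32] [30] [27] [35] [30] [31] → 7 hosts.
7 VMs exceed 24 vCPU (half the capacity), and no two of those can share a host, so at least 7 hosts are needed.
So 7 is already optimal.

0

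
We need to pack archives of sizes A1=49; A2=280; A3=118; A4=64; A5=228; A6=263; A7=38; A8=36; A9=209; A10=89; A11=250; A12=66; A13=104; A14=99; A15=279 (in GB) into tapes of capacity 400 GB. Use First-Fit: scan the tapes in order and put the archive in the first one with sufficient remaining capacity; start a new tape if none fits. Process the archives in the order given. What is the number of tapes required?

6

A1 (49 GB) → tape 1 (remaining 351 GB)
A2 (280 GB) → tape 1 (remaining 71 GB)
A3 (118 GB) → tape 2 (remaining 282 GB)
A4 (64 GB) → tape 1 (remaining 7 GB)
A5 (228 GB) → tape 2 (remaining 54 GB)
A6 (263 GB) → tape 3 (remaining 137 GB)
A7 (38 GB) → tape 2 (remaining 16 GB)
A8 (36 GB) → tape 3 (remaining 101 GB)
A9 (209 GB) → tape 4 (remaining 191 GB)
A10 (89 GB) → tape 3 (remaining 12 GB)
A11 (250 GB) → tape 5 (remaining 150 GB)
A12 (66 GB) → tape 4 (remaining 125 GB)
A13 (104 GB) → tape 4 (remaining 21 GB)
A14 (99 GB) → tape 5 (remaining 51 GB)
A15 (279 GB) → tape 6 (remaining 121 GB)
Final tapes: [49,280,64] [118,228,38] [263,36,89] [209,66,104] [250,99] [279].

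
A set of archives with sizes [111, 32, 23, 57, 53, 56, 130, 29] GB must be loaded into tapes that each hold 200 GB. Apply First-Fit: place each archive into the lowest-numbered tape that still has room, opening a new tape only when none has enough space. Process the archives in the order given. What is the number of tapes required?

tape 1: place 111 GB, 89 GB left
tape 1: place 32 GB, 57 GB left
tape 1: place 23 GB, 34 GB left
tape 2: place 57 GB, 143 GB left
tape 2: place 53 GB, 90 GB left
tape 2: place 56 GB, 34 GB left
tape 3: place 130 GB, 70 GB left
tape 1: place 29 GB, 5 GB left

3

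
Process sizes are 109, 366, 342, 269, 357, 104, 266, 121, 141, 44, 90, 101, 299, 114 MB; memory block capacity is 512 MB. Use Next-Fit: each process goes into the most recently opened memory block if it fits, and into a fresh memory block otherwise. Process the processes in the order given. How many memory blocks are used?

7 memory blocks

109 MB → memory block 1 (remaining 403 MB)
366 MB → memory block 1 (remaining 37 MB)
342 MB → memory block 2 (remaining 170 MB)
269 MB → memory block 3 (remaining 243 MB)
357 MB → memory block 4 (remaining 155 MB)
104 MB → memory block 4 (remaining 51 MB)
266 MB → memory block 5 (remaining 246 MB)
121 MB → memory block 5 (remaining 125 MB)
141 MB → memory block 6 (remaining 371 MB)
44 MB → memory block 6 (remaining 327 MB)
90 MB → memory block 6 (remaining 237 MB)
101 MB → memory block 6 (remaining 136 MB)
299 MB → memory block 7 (remaining 213 MB)
114 MB → memory block 7 (remaining 99 MB)
Final memory blocks: [109,366] [342] [269] [357,104] [266,121] [141,44,90,101] [299,114].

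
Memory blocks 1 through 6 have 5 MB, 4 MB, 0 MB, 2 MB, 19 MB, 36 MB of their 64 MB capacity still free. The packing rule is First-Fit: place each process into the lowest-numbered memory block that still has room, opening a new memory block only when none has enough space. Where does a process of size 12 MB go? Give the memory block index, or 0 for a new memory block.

Memory blocks with room: memory block 5 (19 MB), memory block 6 (36 MB).
The first with room is memory block 5.

5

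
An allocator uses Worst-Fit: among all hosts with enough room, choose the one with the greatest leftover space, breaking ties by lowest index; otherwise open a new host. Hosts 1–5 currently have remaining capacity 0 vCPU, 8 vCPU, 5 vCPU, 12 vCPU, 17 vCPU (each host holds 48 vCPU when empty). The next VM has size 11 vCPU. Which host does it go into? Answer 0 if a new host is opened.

Hosts with room: host 4 (12 vCPU), host 5 (17 vCPU).
Most room is host 5 with 17 vCPU free.

5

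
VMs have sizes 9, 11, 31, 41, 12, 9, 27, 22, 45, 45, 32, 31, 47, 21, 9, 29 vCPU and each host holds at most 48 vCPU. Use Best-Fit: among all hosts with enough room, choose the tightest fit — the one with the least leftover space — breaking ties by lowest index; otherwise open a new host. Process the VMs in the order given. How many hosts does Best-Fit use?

11 hosts

9 vCPU → host 1 (remaining 39 vCPU)
11 vCPU → host 1 (remaining 28 vCPU)
31 vCPU → host 2 (remaining 17 vCPU)
41 vCPU → host 3 (remaining 7 vCPU)
12 vCPU → host 2 (remaining 5 vCPU)
9 vCPU → host 1 (remaining 19 vCPU)
27 vCPU → host 4 (remaining 21 vCPU)
22 vCPU → host 5 (remaining 26 vCPU)
45 vCPU → host 6 (remaining 3 vCPU)
45 vCPU → host 7 (remaining 3 vCPU)
32 vCPU → host 8 (remaining 16 vCPU)
31 vCPU → host 9 (remaining 17 vCPU)
47 vCPU → host 10 (remaining 1 vCPU)
21 vCPU → host 4 (remaining 0 vCPU)
9 vCPU → host 8 (remaining 7 vCPU)
29 vCPU → host 11 (remaining 19 vCPU)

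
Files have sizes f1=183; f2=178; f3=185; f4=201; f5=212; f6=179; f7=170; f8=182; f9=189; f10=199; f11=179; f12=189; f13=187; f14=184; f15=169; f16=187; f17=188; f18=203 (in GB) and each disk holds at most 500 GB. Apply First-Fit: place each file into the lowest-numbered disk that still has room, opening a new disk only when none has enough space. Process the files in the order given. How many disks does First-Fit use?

9 disks

f1 (183 GB) → disk 1 (remaining 317 GB)
f2 (178 GB) → disk 1 (remaining 139 GB)
f3 (185 GB) → disk 2 (remaining 315 GB)
f4 (201 GB) → disk 2 (remaining 114 GB)
f5 (212 GB) → disk 3 (remaining 288 GB)
f6 (179 GB) → disk 3 (remaining 109 GB)
f7 (170 GB) → disk 4 (remaining 330 GB)
f8 (182 GB) → disk 4 (remaining 148 GB)
f9 (189 GB) → disk 5 (remaining 311 GB)
f10 (199 GB) → disk 5 (remaining 112 GB)
f11 (179 GB) → disk 6 (remaining 321 GB)
f12 (189 GB) → disk 6 (remaining 132 GB)
f13 (187 GB) → disk 7 (remaining 313 GB)
f14 (184 GB) → disk 7 (remaining 129 GB)
f15 (169 GB) → disk 8 (remaining 331 GB)
f16 (187 GB) → disk 8 (remaining 144 GB)
f17 (188 GB) → disk 9 (remaining 312 GB)
f18 (203 GB) → disk 9 (remaining 109 GB)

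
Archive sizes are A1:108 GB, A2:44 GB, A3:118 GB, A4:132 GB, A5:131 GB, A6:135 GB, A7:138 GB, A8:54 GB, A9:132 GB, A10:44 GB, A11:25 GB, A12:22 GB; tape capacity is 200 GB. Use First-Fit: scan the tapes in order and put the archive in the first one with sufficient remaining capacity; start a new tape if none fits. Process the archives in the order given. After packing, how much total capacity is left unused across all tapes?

Put A1 (108 GB) in tape 1; 92 GB remain.
Put A2 (44 GB) in tape 1; 48 GB remain.
Put A3 (118 GB) in tape 2; 82 GB remain.
Put A4 (132 GB) in tape 3; 68 GB remain.
Put A5 (131 GB) in tape 4; 69 GB remain.
Put A6 (135 GB) in tape 5; 65 GB remain.
Put A7 (138 GB) in tape 6; 62 GB remain.
Put A8 (54 GB) in tape 2; 28 GB remain.
Put A9 (132 GB) in tape 7; 68 GB remain.
Put A10 (44 GB) in tape 1; 4 GB remain.
Put A11 (25 GB) in tape 2; 3 GB remain.
Put A12 (22 GB) in tape 3; 46 GB remain.
7 tapes × 200 GB = 1400 GB; used 1083 GB; unused 317 GB.

317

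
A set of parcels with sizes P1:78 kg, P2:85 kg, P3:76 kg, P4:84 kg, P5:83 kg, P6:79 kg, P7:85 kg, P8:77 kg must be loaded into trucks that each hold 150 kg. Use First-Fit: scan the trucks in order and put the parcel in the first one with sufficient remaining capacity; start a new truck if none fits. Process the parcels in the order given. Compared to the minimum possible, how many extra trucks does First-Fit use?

First-Fit: [78] [85] [76] [84] [83] [79] [85] [77] → 8 trucks.
8 parcels exceed 75 kg (half the capacity), and no two of those can share a truck, so at least 8 trucks are needed.
So 8 is already optimal.

0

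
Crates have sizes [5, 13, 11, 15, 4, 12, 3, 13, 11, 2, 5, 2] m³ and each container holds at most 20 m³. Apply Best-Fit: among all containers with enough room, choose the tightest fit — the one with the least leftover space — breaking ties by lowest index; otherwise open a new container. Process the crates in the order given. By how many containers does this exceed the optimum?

0

Best-Fit: [5,13,2] [11] [15,4] [12,3,5] [13,2] [11] → 6 containers.
6 crates exceed 10 m³ (half the capacity), and no two of those can share a container, so at least 6 containers are needed.
So 6 is already optimal.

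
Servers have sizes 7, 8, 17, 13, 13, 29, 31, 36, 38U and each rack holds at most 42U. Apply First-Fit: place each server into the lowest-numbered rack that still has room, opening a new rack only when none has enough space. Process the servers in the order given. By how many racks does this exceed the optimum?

1

First-Fit: [7,8,17] [13,13] [29] [31] [36] [38] → 6 racks.
Total size 192U; any packing needs at least ⌈192/42⌉ = 5 racks.
An optimal packing achieves that bound: [38] [36] [31,8] [29,13] [17,13,7] → 5 racks.
Excess: 6 − 5 = 1.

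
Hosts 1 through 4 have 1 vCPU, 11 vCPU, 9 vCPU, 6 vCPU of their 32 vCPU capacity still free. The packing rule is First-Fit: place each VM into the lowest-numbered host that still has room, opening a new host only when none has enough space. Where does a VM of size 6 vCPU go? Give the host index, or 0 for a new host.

Hosts with room: host 2 (11 vCPU), host 3 (9 vCPU), host 4 (6 vCPU).
The first with room is host 2.

2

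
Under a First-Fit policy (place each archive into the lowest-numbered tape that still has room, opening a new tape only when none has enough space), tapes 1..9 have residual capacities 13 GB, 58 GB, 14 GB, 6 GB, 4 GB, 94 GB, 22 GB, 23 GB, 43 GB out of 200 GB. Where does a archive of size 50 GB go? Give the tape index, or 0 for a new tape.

2

Tapes with room: tape 2 (58 GB), tape 6 (94 GB).
The first with room is tape 2.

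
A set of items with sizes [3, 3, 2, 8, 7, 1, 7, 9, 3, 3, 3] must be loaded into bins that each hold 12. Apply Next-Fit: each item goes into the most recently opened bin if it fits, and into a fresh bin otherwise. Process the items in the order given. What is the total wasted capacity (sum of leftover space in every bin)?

bin 1: place 3, 9 left
bin 1: place 3, 6 left
bin 1: place 2, 4 left
bin 2: place 8, 4 left
bin 3: place 7, 5 left
bin 3: place 1, 4 left
bin 4: place 7, 5 left
bin 5: place 9, 3 left
bin 5: place 3, 0 left
bin 6: place 3, 9 left
bin 6: place 3, 6 left
6 bins × 12 = 72; used 49; unused 23.

23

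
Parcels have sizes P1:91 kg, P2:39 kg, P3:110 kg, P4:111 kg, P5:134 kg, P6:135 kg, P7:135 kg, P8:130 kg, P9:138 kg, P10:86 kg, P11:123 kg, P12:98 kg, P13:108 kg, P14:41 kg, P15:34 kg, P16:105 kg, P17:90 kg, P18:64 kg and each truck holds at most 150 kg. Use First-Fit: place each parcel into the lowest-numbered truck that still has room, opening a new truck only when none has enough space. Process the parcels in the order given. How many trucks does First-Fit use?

15 trucks

Put P1 (91 kg) in truck 1; 59 kg remain.
Put P2 (39 kg) in truck 1; 20 kg remain.
Put P3 (110 kg) in truck 2; 40 kg remain.
Put P4 (111 kg) in truck 3; 39 kg remain.
Put P5 (134 kg) in truck 4; 16 kg remain.
Put P6 (135 kg) in truck 5; 15 kg remain.
Put P7 (135 kg) in truck 6; 15 kg remain.
Put P8 (130 kg) in truck 7; 20 kg remain.
Put P9 (138 kg) in truck 8; 12 kg remain.
Put P10 (86 kg) in truck 9; 64 kg remain.
Put P11 (123 kg) in truck 10; 27 kg remain.
Put P12 (98 kg) in truck 11; 52 kg remain.
Put P13 (108 kg) in truck 12; 42 kg remain.
Put P14 (41 kg) in truck 9; 23 kg remain.
Put P15 (34 kg) in truck 2; 6 kg remain.
Put P16 (105 kg) in truck 13; 45 kg remain.
Put P17 (90 kg) in truck 14; 60 kg remain.
Put P18 (64 kg) in truck 15; 86 kg remain.
Final trucks: [91,39] [110,34] [111] [134] [135] [135] [130] [138] [86,41] [123] [98] [108] [105] [90] [64].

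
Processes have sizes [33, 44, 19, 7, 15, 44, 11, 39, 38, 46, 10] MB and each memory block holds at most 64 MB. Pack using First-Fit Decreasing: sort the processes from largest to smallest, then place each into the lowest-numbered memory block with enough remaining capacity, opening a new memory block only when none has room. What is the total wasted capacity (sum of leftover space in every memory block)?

78

Sorted descending: 46, 44, 44, 39, 38, 33, 19, 15, 11, 10, 7.
memory block 1: place 46 MB, 18 MB left
memory block 2: place 44 MB, 20 MB left
memory block 3: place 44 MB, 20 MB left
memory block 4: place 39 MB, 25 MB left
memory block 5: place 38 MB, 26 MB left
memory block 6: place 33 MB, 31 MB left
memory block 2: place 19 MB, 1 MB left
memory block 1: place 15 MB, 3 MB left
memory block 3: place 11 MB, 9 MB left
memory block 4: place 10 MB, 15 MB left
memory block 3: place 7 MB, 2 MB left
6 memory blocks × 64 MB = 384 MB; used 306 MB; unused 78 MB.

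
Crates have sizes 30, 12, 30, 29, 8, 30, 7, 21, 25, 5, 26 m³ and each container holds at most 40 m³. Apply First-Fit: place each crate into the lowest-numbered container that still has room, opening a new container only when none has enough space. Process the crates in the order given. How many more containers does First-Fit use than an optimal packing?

First-Fit: [30,8] [12,7,21] [30,5] [29] [30] [25] [26] → 7 containers.
7 crates exceed 20 m³ (half the capacity), and no two of those can share a container, so at least 7 containers are needed.
So 7 is already optimal.

0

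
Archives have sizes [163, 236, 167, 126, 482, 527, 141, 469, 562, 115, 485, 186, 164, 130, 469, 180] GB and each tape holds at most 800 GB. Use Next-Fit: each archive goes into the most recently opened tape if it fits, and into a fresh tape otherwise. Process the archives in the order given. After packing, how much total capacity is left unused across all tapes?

163 GB → tape 1 (remaining 637 GB)
236 GB → tape 1 (remaining 401 GB)
167 GB → tape 1 (remaining 234 GB)
126 GB → tape 1 (remaining 108 GB)
482 GB → tape 2 (remaining 318 GB)
527 GB → tape 3 (remaining 273 GB)
141 GB → tape 3 (remaining 132 GB)
469 GB → tape 4 (remaining 331 GB)
562 GB → tape 5 (remaining 238 GB)
115 GB → tape 5 (remaining 123 GB)
485 GB → tape 6 (remaining 315 GB)
186 GB → tape 6 (remaining 129 GB)
164 GB → tape 7 (remaining 636 GB)
130 GB → tape 7 (remaining 506 GB)
469 GB → tape 7 (remaining 37 GB)
180 GB → tape 8 (remaining 620 GB)
8 tapes × 800 GB = 6400 GB; used 4602 GB; unused 1798 GB.

1798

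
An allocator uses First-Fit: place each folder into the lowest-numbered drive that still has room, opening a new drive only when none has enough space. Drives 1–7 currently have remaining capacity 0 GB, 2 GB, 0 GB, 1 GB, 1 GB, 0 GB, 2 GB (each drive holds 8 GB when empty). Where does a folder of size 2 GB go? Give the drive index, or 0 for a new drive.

Drives with room: drive 2 (2 GB), drive 7 (2 GB).
The first with room is drive 2.

2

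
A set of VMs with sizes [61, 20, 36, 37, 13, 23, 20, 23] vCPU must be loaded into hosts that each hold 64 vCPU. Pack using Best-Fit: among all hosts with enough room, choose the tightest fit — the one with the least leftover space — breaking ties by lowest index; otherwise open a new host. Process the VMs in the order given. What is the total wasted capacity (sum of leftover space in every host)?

host 1: place 61 vCPU, 3 vCPU left
host 2: place 20 vCPU, 44 vCPU left
host 2: place 36 vCPU, 8 vCPU left
host 3: place 37 vCPU, 27 vCPU left
host 3: place 13 vCPU, 14 vCPU left
host 4: place 23 vCPU, 41 vCPU left
host 4: place 20 vCPU, 21 vCPU left
host 5: place 23 vCPU, 41 vCPU left
5 hosts × 64 vCPU = 320 vCPU; used 233 vCPU; unused 87 vCPU.

87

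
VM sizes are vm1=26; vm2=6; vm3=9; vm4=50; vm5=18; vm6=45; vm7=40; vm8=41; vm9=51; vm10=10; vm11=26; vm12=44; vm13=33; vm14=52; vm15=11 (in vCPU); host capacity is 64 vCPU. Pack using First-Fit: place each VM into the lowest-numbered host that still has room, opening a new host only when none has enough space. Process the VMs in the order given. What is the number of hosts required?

9

host 1: place vm1 (26 vCPU), 38 vCPU left
host 1: place vm2 (6 vCPU), 32 vCPU left
host 1: place vm3 (9 vCPU), 23 vCPU left
host 2: place vm4 (50 vCPU), 14 vCPU left
host 1: place vm5 (18 vCPU), 5 vCPU left
host 3: place vm6 (45 vCPU), 19 vCPU left
host 4: place vm7 (40 vCPU), 24 vCPU left
host 5: place vm8 (41 vCPU), 23 vCPU left
host 6: place vm9 (51 vCPU), 13 vCPU left
host 2: place vm10 (10 vCPU), 4 vCPU left
host 7: place vm11 (26 vCPU), 38 vCPU left
host 8: place vm12 (44 vCPU), 20 vCPU left
host 7: place vm13 (33 vCPU), 5 vCPU left
host 9: place vm14 (52 vCPU), 12 vCPU left
host 3: place vm15 (11 vCPU), 8 vCPU left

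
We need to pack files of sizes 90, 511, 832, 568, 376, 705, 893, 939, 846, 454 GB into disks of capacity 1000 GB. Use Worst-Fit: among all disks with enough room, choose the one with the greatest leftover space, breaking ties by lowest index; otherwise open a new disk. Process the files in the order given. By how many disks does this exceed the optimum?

1

Worst-Fit: [90,511] [832] [568,376] [705] [893] [939] [846] [454] → 8 disks.
Total size 6214 GB; any packing needs at least ⌈6214/1000⌉ = 7 disks.
An optimal packing achieves that bound: [939] [893,90] [846] [832] [705] [568,376] [511,454] → 7 disks.
Excess: 8 − 7 = 1.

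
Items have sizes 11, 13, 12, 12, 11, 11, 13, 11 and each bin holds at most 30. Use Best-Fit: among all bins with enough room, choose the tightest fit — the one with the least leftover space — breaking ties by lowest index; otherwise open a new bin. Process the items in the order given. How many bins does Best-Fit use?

4 bins

Put 11 in bin 1; 19 remain.
Put 13 in bin 1; 6 remain.
Put 12 in bin 2; 18 remain.
Put 12 in bin 2; 6 remain.
Put 11 in bin 3; 19 remain.
Put 11 in bin 3; 8 remain.
Put 13 in bin 4; 17 remain.
Put 11 in bin 4; 6 remain.
Final bins: [11,13] [12,12] [11,11] [13,11].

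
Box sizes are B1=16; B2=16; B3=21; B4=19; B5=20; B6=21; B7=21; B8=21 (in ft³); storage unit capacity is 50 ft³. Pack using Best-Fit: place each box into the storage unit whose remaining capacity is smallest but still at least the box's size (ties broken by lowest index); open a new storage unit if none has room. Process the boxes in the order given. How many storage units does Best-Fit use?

4

storage unit 1: place B1 (16 ft³), 34 ft³ left
storage unit 1: place B2 (16 ft³), 18 ft³ left
storage unit 2: place B3 (21 ft³), 29 ft³ left
storage unit 2: place B4 (19 ft³), 10 ft³ left
storage unit 3: place B5 (20 ft³), 30 ft³ left
storage unit 3: place B6 (21 ft³), 9 ft³ left
storage unit 4: place B7 (21 ft³), 29 ft³ left
storage unit 4: place B8 (21 ft³), 8 ft³ left
Final storage units: [16,16] [21,19] [20,21] [21,21].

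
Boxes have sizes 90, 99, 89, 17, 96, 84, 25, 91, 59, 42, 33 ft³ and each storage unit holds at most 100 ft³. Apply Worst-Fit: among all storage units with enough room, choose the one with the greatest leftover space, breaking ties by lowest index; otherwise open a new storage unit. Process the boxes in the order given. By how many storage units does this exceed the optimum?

Worst-Fit: [90] [99] [89] [17,25,42] [96] [84] [91] [59,33] → 8 storage units.
Total size 725 ft³; any packing needs at least ⌈725/100⌉ = 8 storage units.
So 8 is already optimal.

0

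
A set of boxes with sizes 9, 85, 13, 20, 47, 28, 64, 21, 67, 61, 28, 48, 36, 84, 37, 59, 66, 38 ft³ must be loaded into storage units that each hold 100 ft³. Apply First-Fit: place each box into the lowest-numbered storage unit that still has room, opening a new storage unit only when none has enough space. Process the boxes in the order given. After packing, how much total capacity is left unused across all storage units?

189

9 ft³ → storage unit 1 (remaining 91 ft³)
85 ft³ → storage unit 1 (remaining 6 ft³)
13 ft³ → storage unit 2 (remaining 87 ft³)
20 ft³ → storage unit 2 (remaining 67 ft³)
47 ft³ → storage unit 2 (remaining 20 ft³)
28 ft³ → storage unit 3 (remaining 72 ft³)
64 ft³ → storage unit 3 (remaining 8 ft³)
21 ft³ → storage unit 4 (remaining 79 ft³)
67 ft³ → storage unit 4 (remaining 12 ft³)
61 ft³ → storage unit 5 (remaining 39 ft³)
28 ft³ → storage unit 5 (remaining 11 ft³)
48 ft³ → storage unit 6 (remaining 52 ft³)
36 ft³ → storage unit 6 (remaining 16 ft³)
84 ft³ → storage unit 7 (remaining 16 ft³)
37 ft³ → storage unit 8 (remaining 63 ft³)
59 ft³ → storage unit 8 (remaining 4 ft³)
66 ft³ → storage unit 9 (remaining 34 ft³)
38 ft³ → storage unit 10 (remaining 62 ft³)
10 storage units × 100 ft³ = 1000 ft³; used 811 ft³; unused 189 ft³.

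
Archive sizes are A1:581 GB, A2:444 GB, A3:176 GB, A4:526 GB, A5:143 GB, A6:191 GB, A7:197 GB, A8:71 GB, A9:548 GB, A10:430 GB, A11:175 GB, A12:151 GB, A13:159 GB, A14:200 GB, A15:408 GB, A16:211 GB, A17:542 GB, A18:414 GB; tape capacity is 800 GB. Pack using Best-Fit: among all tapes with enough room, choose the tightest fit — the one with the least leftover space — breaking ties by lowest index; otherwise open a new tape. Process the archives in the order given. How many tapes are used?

8 tapes

tape 1: place A1 (581 GB), 219 GB left
tape 2: place A2 (444 GB), 356 GB left
tape 1: place A3 (176 GB), 43 GB left
tape 3: place A4 (526 GB), 274 GB left
tape 3: place A5 (143 GB), 131 GB left
tape 2: place A6 (191 GB), 165 GB left
tape 4: place A7 (197 GB), 603 GB left
tape 3: place A8 (71 GB), 60 GB left
tape 4: place A9 (548 GB), 55 GB left
tape 5: place A10 (430 GB), 370 GB left
tape 5: place A11 (175 GB), 195 GB left
tape 2: place A12 (151 GB), 14 GB left
tape 5: place A13 (159 GB), 36 GB left
tape 6: place A14 (200 GB), 600 GB left
tape 6: place A15 (408 GB), 192 GB left
tape 7: place A16 (211 GB), 589 GB left
tape 7: place A17 (542 GB), 47 GB left
tape 8: place A18 (414 GB), 386 GB left
Final tapes: [581,176] [444,191,151] [526,143,71] [197,548] [430,175,159] [200,408] [211,542] [414].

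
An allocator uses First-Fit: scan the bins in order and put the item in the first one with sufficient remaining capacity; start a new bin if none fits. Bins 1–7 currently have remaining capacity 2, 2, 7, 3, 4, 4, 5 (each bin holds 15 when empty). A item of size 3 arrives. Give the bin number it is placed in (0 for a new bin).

3

Bins with room: bin 3 (7), bin 4 (3), bin 5 (4), bin 6 (4), bin 7 (5).
The first with room is bin 3.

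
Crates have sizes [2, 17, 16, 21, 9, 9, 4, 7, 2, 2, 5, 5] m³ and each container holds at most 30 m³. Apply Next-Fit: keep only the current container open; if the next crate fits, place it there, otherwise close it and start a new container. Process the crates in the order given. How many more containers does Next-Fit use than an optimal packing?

Next-Fit: [2,17] [16] [21,9] [9,4,7,2,2,5] [5] → 5 containers.
Total size 99 m³; any packing needs at least ⌈99/30⌉ = 4 containers.
An optimal packing achieves that bound: [21,9] [17,9,4] [16,7,5,2] [5,2,2] → 4 containers.
Excess: 5 − 4 = 1.

1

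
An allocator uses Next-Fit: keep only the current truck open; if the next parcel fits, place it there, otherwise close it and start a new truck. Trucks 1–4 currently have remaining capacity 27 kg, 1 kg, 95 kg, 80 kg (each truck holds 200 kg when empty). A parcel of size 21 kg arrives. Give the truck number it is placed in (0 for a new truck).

Next-Fit only looks at truck 4, which has 80 kg free.
21 kg fits there.

4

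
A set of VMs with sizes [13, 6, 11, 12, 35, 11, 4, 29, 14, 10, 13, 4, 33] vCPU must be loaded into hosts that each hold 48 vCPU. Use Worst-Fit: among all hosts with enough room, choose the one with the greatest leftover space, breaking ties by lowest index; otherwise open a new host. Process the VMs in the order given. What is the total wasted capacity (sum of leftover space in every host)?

45

Put 13 vCPU in host 1; 35 vCPU remain.
Put 6 vCPU in host 1; 29 vCPU remain.
Put 11 vCPU in host 1; 18 vCPU remain.
Put 12 vCPU in host 1; 6 vCPU remain.
Put 35 vCPU in host 2; 13 vCPU remain.
Put 11 vCPU in host 2; 2 vCPU remain.
Put 4 vCPU in host 1; 2 vCPU remain.
Put 29 vCPU in host 3; 19 vCPU remain.
Put 14 vCPU in host 3; 5 vCPU remain.
Put 10 vCPU in host 4; 38 vCPU remain.
Put 13 vCPU in host 4; 25 vCPU remain.
Put 4 vCPU in host 4; 21 vCPU remain.
Put 33 vCPU in host 5; 15 vCPU remain.
5 hosts × 48 vCPU = 240 vCPU; used 195 vCPU; unused 45 vCPU.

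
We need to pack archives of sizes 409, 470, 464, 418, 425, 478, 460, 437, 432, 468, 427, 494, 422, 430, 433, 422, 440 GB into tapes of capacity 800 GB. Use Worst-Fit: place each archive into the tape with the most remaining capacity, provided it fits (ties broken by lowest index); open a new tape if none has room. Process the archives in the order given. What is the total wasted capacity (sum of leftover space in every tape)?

tape 1: place 409 GB, 391 GB left
tape 2: place 470 GB, 330 GB left
tape 3: place 464 GB, 336 GB left
tape 4: place 418 GB, 382 GB left
tape 5: place 425 GB, 375 GB left
tape 6: place 478 GB, 322 GB left
tape 7: place 460 GB, 340 GB left
tape 8: place 437 GB, 363 GB left
tape 9: place 432 GB, 368 GB left
tape 10: place 468 GB, 332 GB left
tape 11: place 427 GB, 373 GB left
tape 12: place 494 GB, 306 GB left
tape 13: place 422 GB, 378 GB left
tape 14: place 430 GB, 370 GB left
tape 15: place 433 GB, 367 GB left
tape 16: place 422 GB, 378 GB left
tape 17: place 440 GB, 360 GB left
17 tapes × 800 GB = 13600 GB; used 7529 GB; unused 6071 GB.

6071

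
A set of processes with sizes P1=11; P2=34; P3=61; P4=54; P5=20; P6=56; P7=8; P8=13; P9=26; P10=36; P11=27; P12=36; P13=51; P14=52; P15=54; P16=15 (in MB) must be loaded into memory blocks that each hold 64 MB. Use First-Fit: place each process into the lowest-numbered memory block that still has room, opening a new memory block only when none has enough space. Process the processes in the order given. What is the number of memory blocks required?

10

Put P1 (11 MB) in memory block 1; 53 MB remain.
Put P2 (34 MB) in memory block 1; 19 MB remain.
Put P3 (61 MB) in memory block 2; 3 MB remain.
Put P4 (54 MB) in memory block 3; 10 MB remain.
Put P5 (20 MB) in memory block 4; 44 MB remain.
Put P6 (56 MB) in memory block 5; 8 MB remain.
Put P7 (8 MB) in memory block 1; 11 MB remain.
Put P8 (13 MB) in memory block 4; 31 MB remain.
Put P9 (26 MB) in memory block 4; 5 MB remain.
Put P10 (36 MB) in memory block 6; 28 MB remain.
Put P11 (27 MB) in memory block 6; 1 MB remain.
Put P12 (36 MB) in memory block 7; 28 MB remain.
Put P13 (51 MB) in memory block 8; 13 MB remain.
Put P14 (52 MB) in memory block 9; 12 MB remain.
Put P15 (54 MB) in memory block 10; 10 MB remain.
Put P16 (15 MB) in memory block 7; 13 MB remain.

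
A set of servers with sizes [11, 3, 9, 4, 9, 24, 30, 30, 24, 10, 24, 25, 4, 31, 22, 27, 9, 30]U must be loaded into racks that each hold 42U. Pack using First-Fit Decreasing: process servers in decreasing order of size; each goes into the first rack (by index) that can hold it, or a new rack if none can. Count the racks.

10 racks

Sorted descending: 31, 30, 30, 30, 27, 25, 24, 24, 24, 22, 11, 10, 9, 9, 9, 4, 4, 3.
Put 31U in rack 1; 11U remain.
Put 30U in rack 2; 12U remain.
Put 30U in rack 3; 12U remain.
Put 30U in rack 4; 12U remain.
Put 27U in rack 5; 15U remain.
Put 25U in rack 6; 17U remain.
Put 24U in rack 7; 18U remain.
Put 24U in rack 8; 18U remain.
Put 24U in rack 9; 18U remain.
Put 22U in rack 10; 20U remain.
Put 11U in rack 1; 0U remain.
Put 10U in rack 2; 2U remain.
Put 9U in rack 3; 3U remain.
Put 9U in rack 4; 3U remain.
Put 9U in rack 5; 6U remain.
Put 4U in rack 5; 2U remain.
Put 4U in rack 6; 13U remain.
Put 3U in rack 3; 0U remain.
Final racks: [31,11] [30,10] [30,9,3] [30,9] [27,9,4] [25,4] [24] [24] [24] [22].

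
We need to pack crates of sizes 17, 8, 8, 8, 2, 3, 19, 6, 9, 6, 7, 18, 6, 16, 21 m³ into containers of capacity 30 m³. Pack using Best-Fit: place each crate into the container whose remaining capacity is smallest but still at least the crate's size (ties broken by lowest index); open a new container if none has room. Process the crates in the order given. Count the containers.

6 containers

17 m³ → container 1 (remaining 13 m³)
8 m³ → container 1 (remaining 5 m³)
8 m³ → container 2 (remaining 22 m³)
8 m³ → container 2 (remaining 14 m³)
2 m³ → container 1 (remaining 3 m³)
3 m³ → container 1 (remaining 0 m³)
19 m³ → container 3 (remaining 11 m³)
6 m³ → container 3 (remaining 5 m³)
9 m³ → container 2 (remaining 5 m³)
6 m³ → container 4 (remaining 24 m³)
7 m³ → container 4 (remaining 17 m³)
18 m³ → container 5 (remaining 12 m³)
6 m³ → container 5 (remaining 6 m³)
16 m³ → container 4 (remaining 1 m³)
21 m³ → container 6 (remaining 9 m³)
Final containers: [17,8,2,3] [8,8,9] [19,6] [6,7,16] [18,6] [21].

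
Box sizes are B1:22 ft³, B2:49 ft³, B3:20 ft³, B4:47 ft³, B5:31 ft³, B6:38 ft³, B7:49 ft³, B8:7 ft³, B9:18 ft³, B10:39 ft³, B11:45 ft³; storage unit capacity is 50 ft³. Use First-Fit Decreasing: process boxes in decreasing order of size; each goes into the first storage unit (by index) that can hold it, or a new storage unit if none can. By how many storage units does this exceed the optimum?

First-Fit Decreasing: [49] [49] [47] [45] [39,7] [38] [31,18] [22,20] → 8 storage units.
Total size 365 ft³; any packing needs at least ⌈365/50⌉ = 8 storage units.
So 8 is already optimal.

0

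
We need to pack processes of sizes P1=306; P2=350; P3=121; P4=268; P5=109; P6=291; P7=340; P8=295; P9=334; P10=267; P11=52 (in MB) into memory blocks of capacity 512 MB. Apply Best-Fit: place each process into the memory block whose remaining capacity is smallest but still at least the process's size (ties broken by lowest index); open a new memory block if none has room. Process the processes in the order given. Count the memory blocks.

8 memory blocks

P1 (306 MB) → memory block 1 (remaining 206 MB)
P2 (350 MB) → memory block 2 (remaining 162 MB)
P3 (121 MB) → memory block 2 (remaining 41 MB)
P4 (268 MB) → memory block 3 (remaining 244 MB)
P5 (109 MB) → memory block 1 (remaining 97 MB)
P6 (291 MB) → memory block 4 (remaining 221 MB)
P7 (340 MB) → memory block 5 (remaining 172 MB)
P8 (295 MB) → memory block 6 (remaining 217 MB)
P9 (334 MB) → memory block 7 (remaining 178 MB)
P10 (267 MB) → memory block 8 (remaining 245 MB)
P11 (52 MB) → memory block 1 (remaining 45 MB)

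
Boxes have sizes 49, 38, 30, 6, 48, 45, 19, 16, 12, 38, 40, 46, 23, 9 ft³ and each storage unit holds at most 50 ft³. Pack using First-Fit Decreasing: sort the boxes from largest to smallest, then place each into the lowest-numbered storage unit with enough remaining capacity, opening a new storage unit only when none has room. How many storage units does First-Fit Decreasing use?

9 storage units

Sorted descending: 49, 48, 46, 45, 40, 38, 38, 30, 23, 19, 16, 12, 9, 6.
storage unit 1: place 49 ft³, 1 ft³ left
storage unit 2: place 48 ft³, 2 ft³ left
storage unit 3: place 46 ft³, 4 ft³ left
storage unit 4: place 45 ft³, 5 ft³ left
storage unit 5: place 40 ft³, 10 ft³ left
storage unit 6: place 38 ft³, 12 ft³ left
storage unit 7: place 38 ft³, 12 ft³ left
storage unit 8: place 30 ft³, 20 ft³ left
storage unit 9: place 23 ft³, 27 ft³ left
storage unit 8: place 19 ft³, 1 ft³ left
storage unit 9: place 16 ft³, 11 ft³ left
storage unit 6: place 12 ft³, 0 ft³ left
storage unit 5: place 9 ft³, 1 ft³ left
storage unit 7: place 6 ft³, 6 ft³ left
Final storage units: [49] [48] [46] [45] [40,9] [38,12] [38,6] [30,19] [23,16].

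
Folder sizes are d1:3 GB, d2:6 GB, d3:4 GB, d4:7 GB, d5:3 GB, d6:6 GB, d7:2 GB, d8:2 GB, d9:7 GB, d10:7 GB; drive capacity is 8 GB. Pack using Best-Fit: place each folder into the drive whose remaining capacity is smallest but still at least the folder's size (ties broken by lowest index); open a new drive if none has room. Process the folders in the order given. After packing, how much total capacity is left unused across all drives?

9

Put d1 (3 GB) in drive 1; 5 GB remain.
Put d2 (6 GB) in drive 2; 2 GB remain.
Put d3 (4 GB) in drive 1; 1 GB remain.
Put d4 (7 GB) in drive 3; 1 GB remain.
Put d5 (3 GB) in drive 4; 5 GB remain.
Put d6 (6 GB) in drive 5; 2 GB remain.
Put d7 (2 GB) in drive 2; 0 GB remain.
Put d8 (2 GB) in drive 5; 0 GB remain.
Put d9 (7 GB) in drive 6; 1 GB remain.
Put d10 (7 GB) in drive 7; 1 GB remain.
7 drives × 8 GB = 56 GB; used 47 GB; unused 9 GB.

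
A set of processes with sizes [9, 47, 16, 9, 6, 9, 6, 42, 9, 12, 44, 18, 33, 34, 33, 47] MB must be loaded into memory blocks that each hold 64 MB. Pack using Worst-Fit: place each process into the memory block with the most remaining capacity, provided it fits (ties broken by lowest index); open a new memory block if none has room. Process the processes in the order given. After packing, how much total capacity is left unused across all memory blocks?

Put 9 MB in memory block 1; 55 MB remain.
Put 47 MB in memory block 1; 8 MB remain.
Put 16 MB in memory block 2; 48 MB remain.
Put 9 MB in memory block 2; 39 MB remain.
Put 6 MB in memory block 2; 33 MB remain.
Put 9 MB in memory block 2; 24 MB remain.
Put 6 MB in memory block 2; 18 MB remain.
Put 42 MB in memory block 3; 22 MB remain.
Put 9 MB in memory block 3; 13 MB remain.
Put 12 MB in memory block 2; 6 MB remain.
Put 44 MB in memory block 4; 20 MB remain.
Put 18 MB in memory block 4; 2 MB remain.
Put 33 MB in memory block 5; 31 MB remain.
Put 34 MB in memory block 6; 30 MB remain.
Put 33 MB in memory block 7; 31 MB remain.
Put 47 MB in memory block 8; 17 MB remain.
8 memory blocks × 64 MB = 512 MB; used 374 MB; unused 138 MB.

138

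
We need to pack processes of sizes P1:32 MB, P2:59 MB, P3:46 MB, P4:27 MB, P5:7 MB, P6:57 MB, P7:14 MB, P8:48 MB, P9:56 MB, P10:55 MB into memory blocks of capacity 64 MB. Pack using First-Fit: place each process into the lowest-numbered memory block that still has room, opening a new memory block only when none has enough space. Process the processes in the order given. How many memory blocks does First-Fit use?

7

memory block 1: place P1 (32 MB), 32 MB left
memory block 2: place P2 (59 MB), 5 MB left
memory block 3: place P3 (46 MB), 18 MB left
memory block 1: place P4 (27 MB), 5 MB left
memory block 3: place P5 (7 MB), 11 MB left
memory block 4: place P6 (57 MB), 7 MB left
memory block 5: place P7 (14 MB), 50 MB left
memory block 5: place P8 (48 MB), 2 MB left
memory block 6: place P9 (56 MB), 8 MB left
memory block 7: place P10 (55 MB), 9 MB left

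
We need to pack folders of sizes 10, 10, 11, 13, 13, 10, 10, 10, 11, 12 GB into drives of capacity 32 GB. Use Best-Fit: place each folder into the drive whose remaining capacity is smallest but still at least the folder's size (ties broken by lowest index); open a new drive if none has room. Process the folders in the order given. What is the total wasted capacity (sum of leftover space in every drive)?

18

10 GB → drive 1 (remaining 22 GB)
10 GB → drive 1 (remaining 12 GB)
11 GB → drive 1 (remaining 1 GB)
13 GB → drive 2 (remaining 19 GB)
13 GB → drive 2 (remaining 6 GB)
10 GB → drive 3 (remaining 22 GB)
10 GB → drive 3 (remaining 12 GB)
10 GB → drive 3 (remaining 2 GB)
11 GB → drive 4 (remaining 21 GB)
12 GB → drive 4 (remaining 9 GB)
4 drives × 32 GB = 128 GB; used 110 GB; unused 18 GB.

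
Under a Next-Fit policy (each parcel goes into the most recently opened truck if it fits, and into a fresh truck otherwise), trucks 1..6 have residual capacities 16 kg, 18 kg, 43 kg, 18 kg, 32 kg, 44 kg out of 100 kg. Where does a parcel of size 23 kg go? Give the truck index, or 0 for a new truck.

Next-Fit only looks at truck 6, which has 44 kg free.
23 kg fits there.

6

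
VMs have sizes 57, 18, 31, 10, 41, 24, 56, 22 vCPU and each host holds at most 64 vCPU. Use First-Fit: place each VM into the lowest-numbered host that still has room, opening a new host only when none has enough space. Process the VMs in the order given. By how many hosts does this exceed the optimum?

First-Fit: [57] [18,31,10] [41,22] [24] [56] → 5 hosts.
Total size 259 vCPU; any packing needs at least ⌈259/64⌉ = 5 hosts.
So 5 is already optimal.

0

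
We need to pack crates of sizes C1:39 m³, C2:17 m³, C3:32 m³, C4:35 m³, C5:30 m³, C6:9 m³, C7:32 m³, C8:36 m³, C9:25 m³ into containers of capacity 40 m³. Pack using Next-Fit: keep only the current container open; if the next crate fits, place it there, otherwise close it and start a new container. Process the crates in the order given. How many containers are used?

8 containers

Put C1 (39 m³) in container 1; 1 m³ remain.
Put C2 (17 m³) in container 2; 23 m³ remain.
Put C3 (32 m³) in container 3; 8 m³ remain.
Put C4 (35 m³) in container 4; 5 m³ remain.
Put C5 (30 m³) in container 5; 10 m³ remain.
Put C6 (9 m³) in container 5; 1 m³ remain.
Put C7 (32 m³) in container 6; 8 m³ remain.
Put C8 (36 m³) in container 7; 4 m³ remain.
Put C9 (25 m³) in container 8; 15 m³ remain.
Final containers: [39] [17] [32] [35] [30,9] [32] [36] [25].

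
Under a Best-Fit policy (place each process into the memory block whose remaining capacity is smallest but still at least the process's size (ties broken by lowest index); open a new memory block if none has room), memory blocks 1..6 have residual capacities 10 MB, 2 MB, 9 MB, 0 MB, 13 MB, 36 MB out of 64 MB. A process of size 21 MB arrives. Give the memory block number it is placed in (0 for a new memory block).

Memory blocks with room: memory block 6 (36 MB).
Tightest fit is memory block 6 with 36 MB free.

6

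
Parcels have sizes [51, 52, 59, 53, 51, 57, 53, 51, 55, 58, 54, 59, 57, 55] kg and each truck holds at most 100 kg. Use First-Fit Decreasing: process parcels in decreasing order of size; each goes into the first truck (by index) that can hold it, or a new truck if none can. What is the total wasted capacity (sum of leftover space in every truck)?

635

Sorted descending: 59, 59, 58, 57, 57, 55, 55, 54, 53, 53, 52, 51, 51, 51.
59 kg → truck 1 (remaining 41 kg)
59 kg → truck 2 (remaining 41 kg)
58 kg → truck 3 (remaining 42 kg)
57 kg → truck 4 (remaining 43 kg)
57 kg → truck 5 (remaining 43 kg)
55 kg → truck 6 (remaining 45 kg)
55 kg → truck 7 (remaining 45 kg)
54 kg → truck 8 (remaining 46 kg)
53 kg → truck 9 (remaining 47 kg)
53 kg → truck 10 (remaining 47 kg)
52 kg → truck 11 (remaining 48 kg)
51 kg → truck 12 (remaining 49 kg)
51 kg → truck 13 (remaining 49 kg)
51 kg → truck 14 (remaining 49 kg)
14 trucks × 100 kg = 1400 kg; used 765 kg; unused 635 kg.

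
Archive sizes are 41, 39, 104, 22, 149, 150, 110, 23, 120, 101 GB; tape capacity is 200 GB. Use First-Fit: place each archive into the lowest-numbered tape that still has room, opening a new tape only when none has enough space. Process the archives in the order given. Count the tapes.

6

41 GB → tape 1 (remaining 159 GB)
39 GB → tape 1 (remaining 120 GB)
104 GB → tape 1 (remaining 16 GB)
22 GB → tape 2 (remaining 178 GB)
149 GB → tape 2 (remaining 29 GB)
150 GB → tape 3 (remaining 50 GB)
110 GB → tape 4 (remaining 90 GB)
23 GB → tape 2 (remaining 6 GB)
120 GB → tape 5 (remaining 80 GB)
101 GB → tape 6 (remaining 99 GB)
Final tapes: [41,39,104] [22,149,23] [150] [110] [120] [101].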